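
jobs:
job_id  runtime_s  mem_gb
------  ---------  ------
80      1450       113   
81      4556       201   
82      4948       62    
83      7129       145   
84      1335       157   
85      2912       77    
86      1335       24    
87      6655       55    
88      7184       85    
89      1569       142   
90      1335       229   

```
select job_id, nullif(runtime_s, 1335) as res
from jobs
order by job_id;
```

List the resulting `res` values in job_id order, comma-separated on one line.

job_id=80: runtime_s=1450 vs 1335: differ → 1450
job_id=81: runtime_s=4556 vs 1335: differ → 4556
job_id=82: runtime_s=4948 vs 1335: differ → 4948
job_id=83: runtime_s=7129 vs 1335: differ → 7129
job_id=84: runtime_s=1335 vs 1335: equal → NULL
job_id=85: runtime_s=2912 vs 1335: differ → 2912
job_id=86: runtime_s=1335 vs 1335: equal → NULL
job_id=87: runtime_s=6655 vs 1335: differ → 6655
job_id=88: runtime_s=7184 vs 1335: differ → 7184
job_id=89: runtime_s=1569 vs 1335: differ → 1569
job_id=90: runtime_s=1335 vs 1335: equal → NULL

1450, 4556, 4948, 7129, NULL, 2912, NULL, 6655, 7184, 1569, NULL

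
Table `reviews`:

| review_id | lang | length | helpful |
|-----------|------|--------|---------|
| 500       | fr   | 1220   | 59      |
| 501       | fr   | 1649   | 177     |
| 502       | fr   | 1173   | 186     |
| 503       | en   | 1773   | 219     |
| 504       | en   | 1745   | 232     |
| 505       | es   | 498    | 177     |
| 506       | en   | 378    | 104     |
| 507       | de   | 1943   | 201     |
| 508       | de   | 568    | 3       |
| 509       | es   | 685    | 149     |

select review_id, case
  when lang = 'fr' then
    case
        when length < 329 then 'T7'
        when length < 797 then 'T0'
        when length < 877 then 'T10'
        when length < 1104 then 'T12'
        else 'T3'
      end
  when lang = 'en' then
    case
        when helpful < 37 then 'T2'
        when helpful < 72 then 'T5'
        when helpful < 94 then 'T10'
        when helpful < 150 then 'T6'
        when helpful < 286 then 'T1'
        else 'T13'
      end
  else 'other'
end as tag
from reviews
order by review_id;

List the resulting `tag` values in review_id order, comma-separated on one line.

review_id=500: lang='fr' → inner[ELSE] → T3
review_id=501: lang='fr' → inner[ELSE] → T3
review_id=502: lang='fr' → inner[ELSE] → T3
review_id=503: lang='en' → inner[helpful < 286] → T1
review_id=504: lang='en' → inner[helpful < 286] → T1
review_id=505: lang='es' → outer ELSE → other
review_id=506: lang='en' → inner[helpful < 150] → T6
review_id=507: lang='de' → outer ELSE → other
review_id=508: lang='de' → outer ELSE → other
review_id=509: lang='es' → outer ELSE → other

T3, T3, T3, T1, T1, other, T6, other, other, other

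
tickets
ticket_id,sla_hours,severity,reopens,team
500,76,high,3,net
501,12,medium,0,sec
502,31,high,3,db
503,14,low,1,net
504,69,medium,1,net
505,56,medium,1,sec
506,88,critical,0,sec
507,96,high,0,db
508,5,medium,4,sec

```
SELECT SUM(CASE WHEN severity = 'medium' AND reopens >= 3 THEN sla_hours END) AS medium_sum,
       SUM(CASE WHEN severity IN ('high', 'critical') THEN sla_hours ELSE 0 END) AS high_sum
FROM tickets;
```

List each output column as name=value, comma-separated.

[medium_sum: severity = 'medium' AND reopens >= 3]
ticket_id=500: ✗
ticket_id=501: ✗
ticket_id=502: ✗
ticket_id=503: ✗
ticket_id=504: ✗
ticket_id=505: ✗
ticket_id=506: ✗
ticket_id=507: ✗
ticket_id=508: ✓ → 5
medium_sum = 5
—
[high_sum: severity IN ('high', 'critical')]
ticket_id=500: ✓ → 76
ticket_id=501: ✗
ticket_id=502: ✓ → 31
ticket_id=503: ✗
ticket_id=504: ✗
ticket_id=505: ✗
ticket_id=506: ✓ → 88
ticket_id=507: ✓ → 96
ticket_id=508: ✗
high_sum = 76 + 31 + 88 + 96 = 291

medium_sum=5, high_sum=291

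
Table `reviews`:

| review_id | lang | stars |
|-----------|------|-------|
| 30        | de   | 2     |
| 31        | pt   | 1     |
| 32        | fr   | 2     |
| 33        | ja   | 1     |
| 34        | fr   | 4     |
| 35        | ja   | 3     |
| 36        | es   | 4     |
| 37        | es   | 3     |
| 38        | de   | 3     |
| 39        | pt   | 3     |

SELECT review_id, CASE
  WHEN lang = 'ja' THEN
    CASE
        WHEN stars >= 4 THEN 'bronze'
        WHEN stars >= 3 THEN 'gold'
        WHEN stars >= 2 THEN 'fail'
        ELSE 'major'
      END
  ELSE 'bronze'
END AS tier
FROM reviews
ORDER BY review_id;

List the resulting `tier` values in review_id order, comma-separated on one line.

review_id=30: lang='de' → outer ELSE → bronze
review_id=31: lang='pt' → outer ELSE → bronze
review_id=32: lang='fr' → outer ELSE → bronze
review_id=33: lang='ja' → inner[ELSE] → major
review_id=34: lang='fr' → outer ELSE → bronze
review_id=35: lang='ja' → inner[stars >= 3] → gold
review_id=36: lang='es' → outer ELSE → bronze
review_id=37: lang='es' → outer ELSE → bronze
review_id=38: lang='de' → outer ELSE → bronze
review_id=39: lang='pt' → outer ELSE → bronze

bronze, bronze, bronze, major, bronze, gold, bronze, bronze, bronze, bronze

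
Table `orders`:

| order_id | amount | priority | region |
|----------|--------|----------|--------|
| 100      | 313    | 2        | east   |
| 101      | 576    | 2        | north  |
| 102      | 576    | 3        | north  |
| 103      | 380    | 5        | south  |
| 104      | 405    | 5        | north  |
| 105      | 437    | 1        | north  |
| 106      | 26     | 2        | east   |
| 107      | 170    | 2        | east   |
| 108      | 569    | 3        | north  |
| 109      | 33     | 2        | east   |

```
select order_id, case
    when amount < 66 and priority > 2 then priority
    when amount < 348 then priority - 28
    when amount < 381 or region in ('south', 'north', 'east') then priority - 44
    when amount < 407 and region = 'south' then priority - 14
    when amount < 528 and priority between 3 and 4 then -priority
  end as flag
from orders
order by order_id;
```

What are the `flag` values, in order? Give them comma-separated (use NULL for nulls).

order_id=100: amount < 348 → -26
order_id=101: amount < 381 or region in ('south', 'north', 'east') → -42
order_id=102: amount < 381 or region in ('south', 'north', 'east') → -41
order_id=103: amount < 381 or region in ('south', 'north', 'east') → -39
order_id=104: amount < 381 or region in ('south', 'north', 'east') → -39
order_id=105: amount < 381 or region in ('south', 'north', 'east') → -43
order_id=106: amount < 348 → -26
order_id=107: amount < 348 → -26
order_id=108: amount < 381 or region in ('south', 'north', 'east') → -41
order_id=109: amount < 348 → -26

-26, -42, -41, -39, -39, -43, -26, -26, -41, -26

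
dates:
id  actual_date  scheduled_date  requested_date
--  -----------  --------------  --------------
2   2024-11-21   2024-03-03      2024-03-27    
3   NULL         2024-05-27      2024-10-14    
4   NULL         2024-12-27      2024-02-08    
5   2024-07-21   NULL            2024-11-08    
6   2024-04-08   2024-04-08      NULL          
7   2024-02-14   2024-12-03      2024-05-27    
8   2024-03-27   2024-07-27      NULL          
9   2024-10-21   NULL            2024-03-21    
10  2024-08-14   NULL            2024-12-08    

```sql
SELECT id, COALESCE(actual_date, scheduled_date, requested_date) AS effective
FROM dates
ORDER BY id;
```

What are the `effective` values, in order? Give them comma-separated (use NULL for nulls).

2024-11-21, 2024-05-27, 2024-12-27, 2024-07-21, 2024-04-08, 2024-02-14, 2024-03-27, 2024-10-21, 2024-08-14

id=2: actual_date=2024-11-21 → 2024-11-21
id=3: actual_date=NULL, scheduled_date=2024-05-27 → 2024-05-27
id=4: actual_date=NULL, scheduled_date=2024-12-27 → 2024-12-27
id=5: actual_date=2024-07-21 → 2024-07-21
id=6: actual_date=2024-04-08 → 2024-04-08
id=7: actual_date=2024-02-14 → 2024-02-14
id=8: actual_date=2024-03-27 → 2024-03-27
id=9: actual_date=2024-10-21 → 2024-10-21
id=10: actual_date=2024-08-14 → 2024-08-14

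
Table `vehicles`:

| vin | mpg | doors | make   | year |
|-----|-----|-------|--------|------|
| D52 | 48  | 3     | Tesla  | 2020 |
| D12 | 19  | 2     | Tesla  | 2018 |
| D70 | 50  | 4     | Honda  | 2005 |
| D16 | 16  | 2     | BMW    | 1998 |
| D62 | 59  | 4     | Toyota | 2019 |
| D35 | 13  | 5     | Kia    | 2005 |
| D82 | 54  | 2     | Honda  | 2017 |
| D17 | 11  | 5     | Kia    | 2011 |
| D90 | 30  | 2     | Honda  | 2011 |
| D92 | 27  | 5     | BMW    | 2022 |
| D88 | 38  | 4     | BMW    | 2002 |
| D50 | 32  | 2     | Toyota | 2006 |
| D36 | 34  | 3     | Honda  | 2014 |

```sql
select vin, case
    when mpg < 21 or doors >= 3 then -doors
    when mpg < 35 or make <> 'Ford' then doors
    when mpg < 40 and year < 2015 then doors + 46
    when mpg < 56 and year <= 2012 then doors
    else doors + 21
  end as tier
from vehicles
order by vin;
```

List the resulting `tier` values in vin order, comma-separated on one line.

-2, -2, -5, -5, -3, 2, -3, -4, -4, 2, -4, 2, -5

vin=D12: mpg < 21 or doors >= 3 → -2
vin=D16: mpg < 21 or doors >= 3 → -2
vin=D17: mpg < 21 or doors >= 3 → -5
vin=D35: mpg < 21 or doors >= 3 → -5
vin=D36: mpg < 21 or doors >= 3 → -3
vin=D50: mpg < 35 or make <> 'Ford' → 2
vin=D52: mpg < 21 or doors >= 3 → -3
vin=D62: mpg < 21 or doors >= 3 → -4
vin=D70: mpg < 21 or doors >= 3 → -4
vin=D82: mpg < 35 or make <> 'Ford' → 2
vin=D88: mpg < 21 or doors >= 3 → -4
vin=D90: mpg < 35 or make <> 'Ford' → 2
vin=D92: mpg < 21 or doors >= 3 → -5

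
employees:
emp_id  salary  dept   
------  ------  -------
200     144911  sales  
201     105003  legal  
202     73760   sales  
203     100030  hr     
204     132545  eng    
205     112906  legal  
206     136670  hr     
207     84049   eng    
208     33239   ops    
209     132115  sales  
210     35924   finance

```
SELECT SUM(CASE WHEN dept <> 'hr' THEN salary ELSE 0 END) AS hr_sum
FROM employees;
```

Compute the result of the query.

854452

emp_id=200: ✓ → 144911
emp_id=201: ✓ → 105003
emp_id=202: ✓ → 73760
emp_id=203: ✗
emp_id=204: ✓ → 132545
emp_id=205: ✓ → 112906
emp_id=206: ✗
emp_id=207: ✓ → 84049
emp_id=208: ✓ → 33239
emp_id=209: ✓ → 132115
emp_id=210: ✓ → 35924
hr_sum = 144911 + 105003 + 73760 + 132545 + 112906 + 84049 + 33239 + 132115 + 35924 = 854452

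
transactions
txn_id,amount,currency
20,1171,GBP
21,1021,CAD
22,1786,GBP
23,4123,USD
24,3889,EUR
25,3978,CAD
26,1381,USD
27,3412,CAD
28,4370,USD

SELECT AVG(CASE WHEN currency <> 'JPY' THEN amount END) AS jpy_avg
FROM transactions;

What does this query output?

2792.3333333333

txn_id=20: ✓ → 1171
txn_id=21: ✓ → 1021
txn_id=22: ✓ → 1786
txn_id=23: ✓ → 4123
txn_id=24: ✓ → 3889
txn_id=25: ✓ → 3978
txn_id=26: ✓ → 1381
txn_id=27: ✓ → 3412
txn_id=28: ✓ → 4370
jpy_avg = (1171 + 1021 + 1786 + 4123 + 3889 + 3978 + 1381 + 3412 + 4370) / 9 = 2792.3333333333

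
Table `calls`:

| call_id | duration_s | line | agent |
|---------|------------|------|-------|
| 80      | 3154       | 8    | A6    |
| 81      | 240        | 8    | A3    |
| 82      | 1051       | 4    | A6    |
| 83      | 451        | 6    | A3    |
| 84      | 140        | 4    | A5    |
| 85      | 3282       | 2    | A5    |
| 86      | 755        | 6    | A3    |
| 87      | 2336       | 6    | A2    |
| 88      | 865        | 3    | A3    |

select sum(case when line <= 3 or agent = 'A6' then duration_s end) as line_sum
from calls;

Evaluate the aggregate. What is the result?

8352

call_id=80: ✓ → 3154
call_id=81: ✗
call_id=82: ✓ → 1051
call_id=83: ✗
call_id=84: ✗
call_id=85: ✓ → 3282
call_id=86: ✗
call_id=87: ✗
call_id=88: ✓ → 865
line_sum = 3154 + 1051 + 3282 + 865 = 8352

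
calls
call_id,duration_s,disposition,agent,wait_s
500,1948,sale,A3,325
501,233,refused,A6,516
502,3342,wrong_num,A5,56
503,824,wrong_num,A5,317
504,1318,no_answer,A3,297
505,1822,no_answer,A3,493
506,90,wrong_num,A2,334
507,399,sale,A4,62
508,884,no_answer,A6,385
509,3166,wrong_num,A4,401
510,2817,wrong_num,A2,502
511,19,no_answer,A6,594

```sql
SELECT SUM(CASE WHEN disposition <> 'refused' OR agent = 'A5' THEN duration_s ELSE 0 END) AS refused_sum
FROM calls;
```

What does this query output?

call_id=500: ✓ → 1948
call_id=501: ✗
call_id=502: ✓ → 3342
call_id=503: ✓ → 824
call_id=504: ✓ → 1318
call_id=505: ✓ → 1822
call_id=506: ✓ → 90
call_id=507: ✓ → 399
call_id=508: ✓ → 884
call_id=509: ✓ → 3166
call_id=510: ✓ → 2817
call_id=511: ✓ → 19
refused_sum = 1948 + 3342 + 824 + 1318 + 1822 + 90 + 399 + 884 + 3166 + 2817 + 19 = 16629

16629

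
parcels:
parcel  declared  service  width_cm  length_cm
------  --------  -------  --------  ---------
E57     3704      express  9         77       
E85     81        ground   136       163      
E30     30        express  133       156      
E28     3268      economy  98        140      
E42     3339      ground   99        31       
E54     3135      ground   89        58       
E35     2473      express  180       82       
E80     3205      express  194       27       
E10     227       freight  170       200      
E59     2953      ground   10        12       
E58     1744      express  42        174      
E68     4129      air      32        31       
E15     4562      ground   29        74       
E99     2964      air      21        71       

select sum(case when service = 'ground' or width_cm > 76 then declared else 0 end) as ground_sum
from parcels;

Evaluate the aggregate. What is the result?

23273

parcel=E57: ✗
parcel=E85: ✓ → 81
parcel=E30: ✓ → 30
parcel=E28: ✓ → 3268
parcel=E42: ✓ → 3339
parcel=E54: ✓ → 3135
parcel=E35: ✓ → 2473
parcel=E80: ✓ → 3205
parcel=E10: ✓ → 227
parcel=E59: ✓ → 2953
parcel=E58: ✗
parcel=E68: ✗
parcel=E15: ✓ → 4562
parcel=E99: ✗
ground_sum = 81 + 30 + 3268 + 3339 + 3135 + 2473 + 3205 + 227 + 2953 + 4562 = 23273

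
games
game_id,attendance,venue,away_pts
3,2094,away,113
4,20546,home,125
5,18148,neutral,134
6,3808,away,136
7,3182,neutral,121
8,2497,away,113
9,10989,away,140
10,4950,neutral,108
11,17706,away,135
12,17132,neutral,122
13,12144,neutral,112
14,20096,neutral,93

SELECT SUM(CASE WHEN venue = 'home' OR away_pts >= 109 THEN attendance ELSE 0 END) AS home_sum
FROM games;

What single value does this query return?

game_id=3: ✓ → 2094
game_id=4: ✓ → 20546
game_id=5: ✓ → 18148
game_id=6: ✓ → 3808
game_id=7: ✓ → 3182
game_id=8: ✓ → 2497
game_id=9: ✓ → 10989
game_id=10: ✗
game_id=11: ✓ → 17706
game_id=12: ✓ → 17132
game_id=13: ✓ → 12144
game_id=14: ✗
home_sum = 2094 + 20546 + 18148 + 3808 + 3182 + 2497 + 10989 + 17706 + 17132 + 12144 = 108246

108246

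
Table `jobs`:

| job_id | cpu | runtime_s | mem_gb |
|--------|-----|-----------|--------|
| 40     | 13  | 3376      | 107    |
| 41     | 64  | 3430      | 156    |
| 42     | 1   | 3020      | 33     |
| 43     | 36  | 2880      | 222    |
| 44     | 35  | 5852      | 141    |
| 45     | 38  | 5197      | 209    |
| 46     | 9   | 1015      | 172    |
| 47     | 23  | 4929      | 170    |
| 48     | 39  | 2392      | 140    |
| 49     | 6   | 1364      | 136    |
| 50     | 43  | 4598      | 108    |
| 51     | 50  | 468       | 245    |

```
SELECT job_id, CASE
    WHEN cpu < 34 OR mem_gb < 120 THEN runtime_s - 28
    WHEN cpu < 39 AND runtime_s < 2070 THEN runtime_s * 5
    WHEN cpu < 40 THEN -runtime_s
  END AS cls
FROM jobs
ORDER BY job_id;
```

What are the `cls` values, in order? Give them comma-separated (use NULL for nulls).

job_id=40: cpu < 34 OR mem_gb < 120 → 3348
job_id=41: (no match → NULL) → NULL
job_id=42: cpu < 34 OR mem_gb < 120 → 2992
job_id=43: cpu < 40 → -2880
job_id=44: cpu < 40 → -5852
job_id=45: cpu < 40 → -5197
job_id=46: cpu < 34 OR mem_gb < 120 → 987
job_id=47: cpu < 34 OR mem_gb < 120 → 4901
job_id=48: cpu < 40 → -2392
job_id=49: cpu < 34 OR mem_gb < 120 → 1336
job_id=50: cpu < 34 OR mem_gb < 120 → 4570
job_id=51: (no match → NULL) → NULL

3348, NULL, 2992, -2880, -5852, -5197, 987, 4901, -2392, 1336, 4570, NULL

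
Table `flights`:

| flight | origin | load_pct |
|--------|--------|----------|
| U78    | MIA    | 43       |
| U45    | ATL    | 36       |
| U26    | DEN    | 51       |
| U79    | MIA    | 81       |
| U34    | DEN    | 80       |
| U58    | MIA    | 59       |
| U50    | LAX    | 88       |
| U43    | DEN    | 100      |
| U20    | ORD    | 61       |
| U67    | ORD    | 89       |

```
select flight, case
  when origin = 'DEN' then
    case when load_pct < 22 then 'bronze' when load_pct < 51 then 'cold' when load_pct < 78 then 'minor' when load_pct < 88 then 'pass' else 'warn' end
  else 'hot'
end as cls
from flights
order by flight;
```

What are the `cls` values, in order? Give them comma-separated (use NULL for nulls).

flight=U20: origin='ORD' → outer ELSE → hot
flight=U26: origin='DEN' → inner[load_pct < 78] → minor
flight=U34: origin='DEN' → inner[load_pct < 88] → pass
flight=U43: origin='DEN' → inner[ELSE] → warn
flight=U45: origin='ATL' → outer ELSE → hot
flight=U50: origin='LAX' → outer ELSE → hot
flight=U58: origin='MIA' → outer ELSE → hot
flight=U67: origin='ORD' → outer ELSE → hot
flight=U78: origin='MIA' → outer ELSE → hot
flight=U79: origin='MIA' → outer ELSE → hot

hot, minor, pass, warn, hot, hot, hot, hot, hot, hot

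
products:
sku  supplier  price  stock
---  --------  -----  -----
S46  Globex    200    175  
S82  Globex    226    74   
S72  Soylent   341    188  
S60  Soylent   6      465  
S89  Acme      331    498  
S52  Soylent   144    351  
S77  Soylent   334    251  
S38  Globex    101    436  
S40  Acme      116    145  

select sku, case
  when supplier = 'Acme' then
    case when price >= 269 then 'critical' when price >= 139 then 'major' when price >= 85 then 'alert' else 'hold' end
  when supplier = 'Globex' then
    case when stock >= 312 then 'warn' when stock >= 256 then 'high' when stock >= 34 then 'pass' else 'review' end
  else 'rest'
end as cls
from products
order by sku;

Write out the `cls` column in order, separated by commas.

sku=S38: supplier='Globex' → inner[stock >= 312] → warn
sku=S40: supplier='Acme' → inner[price >= 85] → alert
sku=S46: supplier='Globex' → inner[stock >= 34] → pass
sku=S52: supplier='Soylent' → outer ELSE → rest
sku=S60: supplier='Soylent' → outer ELSE → rest
sku=S72: supplier='Soylent' → outer ELSE → rest
sku=S77: supplier='Soylent' → outer ELSE → rest
sku=S82: supplier='Globex' → inner[stock >= 34] → pass
sku=S89: supplier='Acme' → inner[price >= 269] → critical

warn, alert, pass, rest, rest, rest, rest, pass, critical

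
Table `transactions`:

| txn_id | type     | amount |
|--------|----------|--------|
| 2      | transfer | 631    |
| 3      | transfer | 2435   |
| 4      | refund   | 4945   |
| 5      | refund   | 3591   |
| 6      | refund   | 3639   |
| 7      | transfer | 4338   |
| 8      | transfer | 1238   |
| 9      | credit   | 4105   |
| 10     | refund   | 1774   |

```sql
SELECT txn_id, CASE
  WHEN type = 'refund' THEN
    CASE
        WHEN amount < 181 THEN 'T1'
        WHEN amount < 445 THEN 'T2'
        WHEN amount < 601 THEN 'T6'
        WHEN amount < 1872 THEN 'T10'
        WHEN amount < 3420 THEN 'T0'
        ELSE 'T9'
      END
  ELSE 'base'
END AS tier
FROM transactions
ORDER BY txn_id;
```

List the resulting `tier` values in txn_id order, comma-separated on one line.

base, base, T9, T9, T9, base, base, base, T10

txn_id=2: type='transfer' → outer ELSE → base
txn_id=3: type='transfer' → outer ELSE → base
txn_id=4: type='refund' → inner[ELSE] → T9
txn_id=5: type='refund' → inner[ELSE] → T9
txn_id=6: type='refund' → inner[ELSE] → T9
txn_id=7: type='transfer' → outer ELSE → base
txn_id=8: type='transfer' → outer ELSE → base
txn_id=9: type='credit' → outer ELSE → base
txn_id=10: type='refund' → inner[amount < 1872] → T10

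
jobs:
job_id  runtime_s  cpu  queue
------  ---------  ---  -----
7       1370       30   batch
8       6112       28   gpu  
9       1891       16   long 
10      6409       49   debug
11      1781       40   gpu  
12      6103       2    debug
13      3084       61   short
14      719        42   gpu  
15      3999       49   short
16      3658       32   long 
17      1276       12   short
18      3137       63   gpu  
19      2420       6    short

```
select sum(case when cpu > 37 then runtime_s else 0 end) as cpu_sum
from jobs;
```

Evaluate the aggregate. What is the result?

19129

job_id=7: ✗
job_id=8: ✗
job_id=9: ✗
job_id=10: ✓ → 6409
job_id=11: ✓ → 1781
job_id=12: ✗
job_id=13: ✓ → 3084
job_id=14: ✓ → 719
job_id=15: ✓ → 3999
job_id=16: ✗
job_id=17: ✗
job_id=18: ✓ → 3137
job_id=19: ✗
cpu_sum = 6409 + 1781 + 3084 + 719 + 3999 + 3137 = 19129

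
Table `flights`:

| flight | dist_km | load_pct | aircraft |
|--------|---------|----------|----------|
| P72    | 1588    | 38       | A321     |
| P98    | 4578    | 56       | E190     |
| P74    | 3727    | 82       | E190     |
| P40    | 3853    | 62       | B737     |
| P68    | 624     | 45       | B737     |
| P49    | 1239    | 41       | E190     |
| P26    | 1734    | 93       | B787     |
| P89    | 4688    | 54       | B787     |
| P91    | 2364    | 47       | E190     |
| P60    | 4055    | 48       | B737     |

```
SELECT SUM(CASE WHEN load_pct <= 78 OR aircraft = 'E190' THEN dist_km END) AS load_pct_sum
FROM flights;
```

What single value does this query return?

flight=P72: ✓ → 1588
flight=P98: ✓ → 4578
flight=P74: ✓ → 3727
flight=P40: ✓ → 3853
flight=P68: ✓ → 624
flight=P49: ✓ → 1239
flight=P26: ✗
flight=P89: ✓ → 4688
flight=P91: ✓ → 2364
flight=P60: ✓ → 4055
load_pct_sum = 1588 + 4578 + 3727 + 3853 + 624 + 1239 + 4688 + 2364 + 4055 = 26716

26716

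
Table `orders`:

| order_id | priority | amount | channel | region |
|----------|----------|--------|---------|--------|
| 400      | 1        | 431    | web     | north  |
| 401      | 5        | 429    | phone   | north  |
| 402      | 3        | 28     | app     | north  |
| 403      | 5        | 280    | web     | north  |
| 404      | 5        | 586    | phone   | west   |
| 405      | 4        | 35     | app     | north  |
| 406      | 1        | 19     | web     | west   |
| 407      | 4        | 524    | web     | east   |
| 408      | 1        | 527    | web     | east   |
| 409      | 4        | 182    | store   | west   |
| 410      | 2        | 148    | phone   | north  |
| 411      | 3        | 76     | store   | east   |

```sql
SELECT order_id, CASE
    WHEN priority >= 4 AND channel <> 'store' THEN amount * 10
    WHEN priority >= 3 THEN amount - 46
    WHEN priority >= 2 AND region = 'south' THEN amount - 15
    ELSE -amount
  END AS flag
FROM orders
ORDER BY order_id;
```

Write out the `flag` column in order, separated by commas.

order_id=400: ELSE → -431
order_id=401: priority >= 4 AND channel <> 'store' → 4290
order_id=402: priority >= 3 → -18
order_id=403: priority >= 4 AND channel <> 'store' → 2800
order_id=404: priority >= 4 AND channel <> 'store' → 5860
order_id=405: priority >= 4 AND channel <> 'store' → 350
order_id=406: ELSE → -19
order_id=407: priority >= 4 AND channel <> 'store' → 5240
order_id=408: ELSE → -527
order_id=409: priority >= 3 → 136
order_id=410: ELSE → -148
order_id=411: priority >= 3 → 30

-431, 4290, -18, 2800, 5860, 350, -19, 5240, -527, 136, -148, 30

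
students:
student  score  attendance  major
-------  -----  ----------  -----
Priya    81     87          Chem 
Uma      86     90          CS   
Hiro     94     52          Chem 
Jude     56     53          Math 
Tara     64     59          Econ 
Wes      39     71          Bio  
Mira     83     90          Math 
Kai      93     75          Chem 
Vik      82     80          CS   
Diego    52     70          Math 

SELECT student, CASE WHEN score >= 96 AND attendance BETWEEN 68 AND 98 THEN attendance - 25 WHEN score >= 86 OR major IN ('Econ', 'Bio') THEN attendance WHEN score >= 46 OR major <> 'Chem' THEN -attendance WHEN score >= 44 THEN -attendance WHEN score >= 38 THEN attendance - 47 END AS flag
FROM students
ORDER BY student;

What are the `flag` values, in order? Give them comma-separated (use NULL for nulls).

-70, 52, -53, 75, -90, -87, 59, 90, -80, 71

student=Diego: score >= 46 OR major <> 'Chem' → -70
student=Hiro: score >= 86 OR major IN ('Econ', 'Bio') → 52
student=Jude: score >= 46 OR major <> 'Chem' → -53
student=Kai: score >= 86 OR major IN ('Econ', 'Bio') → 75
student=Mira: score >= 46 OR major <> 'Chem' → -90
student=Priya: score >= 46 OR major <> 'Chem' → -87
student=Tara: score >= 86 OR major IN ('Econ', 'Bio') → 59
student=Uma: score >= 86 OR major IN ('Econ', 'Bio') → 90
student=Vik: score >= 46 OR major <> 'Chem' → -80
student=Wes: score >= 86 OR major IN ('Econ', 'Bio') → 71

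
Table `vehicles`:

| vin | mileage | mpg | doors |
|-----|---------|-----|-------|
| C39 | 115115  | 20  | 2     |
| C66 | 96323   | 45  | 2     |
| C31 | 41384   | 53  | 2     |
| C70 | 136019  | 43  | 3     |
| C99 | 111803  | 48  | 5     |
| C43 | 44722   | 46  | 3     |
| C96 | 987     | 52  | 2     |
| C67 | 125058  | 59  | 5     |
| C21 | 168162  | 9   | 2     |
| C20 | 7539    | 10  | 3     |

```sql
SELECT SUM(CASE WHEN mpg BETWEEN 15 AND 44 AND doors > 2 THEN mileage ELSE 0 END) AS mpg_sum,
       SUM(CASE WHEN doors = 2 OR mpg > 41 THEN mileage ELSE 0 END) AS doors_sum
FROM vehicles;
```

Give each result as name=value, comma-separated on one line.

mpg_sum=136019, doors_sum=839573

[mpg_sum: mpg BETWEEN 15 AND 44 AND doors > 2]
vin=C39: ✗
vin=C66: ✗
vin=C31: ✗
vin=C70: ✓ → 136019
vin=C99: ✗
vin=C43: ✗
vin=C96: ✗
vin=C67: ✗
vin=C21: ✗
vin=C20: ✗
mpg_sum = 136019
—
[doors_sum: doors = 2 OR mpg > 41]
vin=C39: ✓ → 115115
vin=C66: ✓ → 96323
vin=C31: ✓ → 41384
vin=C70: ✓ → 136019
vin=C99: ✓ → 111803
vin=C43: ✓ → 44722
vin=C96: ✓ → 987
vin=C67: ✓ → 125058
vin=C21: ✓ → 168162
vin=C20: ✗
doors_sum = 115115 + 96323 + 41384 + 136019 + 111803 + 44722 + 987 + 125058 + 168162 = 839573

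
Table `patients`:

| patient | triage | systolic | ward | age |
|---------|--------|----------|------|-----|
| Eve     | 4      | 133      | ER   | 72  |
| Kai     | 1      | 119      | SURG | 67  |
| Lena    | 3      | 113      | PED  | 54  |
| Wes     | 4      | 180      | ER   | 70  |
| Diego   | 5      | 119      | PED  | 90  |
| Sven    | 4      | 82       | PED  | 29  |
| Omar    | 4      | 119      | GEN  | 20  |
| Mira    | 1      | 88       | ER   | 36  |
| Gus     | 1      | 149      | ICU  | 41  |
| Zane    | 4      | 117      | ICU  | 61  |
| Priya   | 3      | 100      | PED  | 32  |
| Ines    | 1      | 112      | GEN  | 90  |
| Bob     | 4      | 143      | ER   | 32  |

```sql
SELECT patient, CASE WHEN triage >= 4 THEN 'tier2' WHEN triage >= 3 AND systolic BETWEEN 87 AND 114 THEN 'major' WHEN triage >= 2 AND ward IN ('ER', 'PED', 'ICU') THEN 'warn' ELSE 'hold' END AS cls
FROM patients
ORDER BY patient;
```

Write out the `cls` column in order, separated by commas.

patient=Bob: triage >= 4 → tier2
patient=Diego: triage >= 4 → tier2
patient=Eve: triage >= 4 → tier2
patient=Gus: ELSE → hold
patient=Ines: ELSE → hold
patient=Kai: ELSE → hold
patient=Lena: triage >= 3 AND systolic BETWEEN 87 AND 114 → major
patient=Mira: ELSE → hold
patient=Omar: triage >= 4 → tier2
patient=Priya: triage >= 3 AND systolic BETWEEN 87 AND 114 → major
patient=Sven: triage >= 4 → tier2
patient=Wes: triage >= 4 → tier2
patient=Zane: triage >= 4 → tier2

tier2, tier2, tier2, hold, hold, hold, major, hold, tier2, major, tier2, tier2, tier2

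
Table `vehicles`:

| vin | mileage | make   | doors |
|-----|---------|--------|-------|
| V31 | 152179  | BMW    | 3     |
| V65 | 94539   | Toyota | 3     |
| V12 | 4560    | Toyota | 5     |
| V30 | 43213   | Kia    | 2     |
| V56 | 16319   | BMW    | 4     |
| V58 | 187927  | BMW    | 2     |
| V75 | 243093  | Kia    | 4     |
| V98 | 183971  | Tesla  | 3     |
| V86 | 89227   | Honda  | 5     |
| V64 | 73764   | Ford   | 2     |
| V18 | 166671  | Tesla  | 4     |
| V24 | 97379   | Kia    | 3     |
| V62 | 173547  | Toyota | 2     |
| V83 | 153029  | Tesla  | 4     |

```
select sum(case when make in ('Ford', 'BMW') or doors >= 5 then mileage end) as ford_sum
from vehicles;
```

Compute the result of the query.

523976

vin=V31: ✓ → 152179
vin=V65: ✗
vin=V12: ✓ → 4560
vin=V30: ✗
vin=V56: ✓ → 16319
vin=V58: ✓ → 187927
vin=V75: ✗
vin=V98: ✗
vin=V86: ✓ → 89227
vin=V64: ✓ → 73764
vin=V18: ✗
vin=V24: ✗
vin=V62: ✗
vin=V83: ✗
ford_sum = 152179 + 4560 + 16319 + 187927 + 89227 + 73764 = 523976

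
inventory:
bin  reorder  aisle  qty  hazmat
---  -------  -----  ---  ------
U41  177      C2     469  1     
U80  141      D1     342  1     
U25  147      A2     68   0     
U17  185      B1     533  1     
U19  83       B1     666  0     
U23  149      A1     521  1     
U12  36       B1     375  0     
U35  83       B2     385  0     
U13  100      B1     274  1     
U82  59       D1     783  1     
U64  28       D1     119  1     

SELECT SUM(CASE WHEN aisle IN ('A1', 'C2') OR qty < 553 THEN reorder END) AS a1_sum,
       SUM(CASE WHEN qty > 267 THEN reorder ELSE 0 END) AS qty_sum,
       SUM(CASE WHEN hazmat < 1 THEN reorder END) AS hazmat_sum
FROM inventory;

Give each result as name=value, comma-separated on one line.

a1_sum=1046, qty_sum=1013, hazmat_sum=349

[a1_sum: aisle IN ('A1', 'C2') OR qty < 553]
bin=U41: ✓ → 177
bin=U80: ✓ → 141
bin=U25: ✓ → 147
bin=U17: ✓ → 185
bin=U19: ✗
bin=U23: ✓ → 149
bin=U12: ✓ → 36
bin=U35: ✓ → 83
bin=U13: ✓ → 100
bin=U82: ✗
bin=U64: ✓ → 28
a1_sum = 177 + 141 + 147 + 185 + 149 + 36 + 83 + 100 + 28 = 1046
—
[qty_sum: qty > 267]
bin=U41: ✓ → 177
bin=U80: ✓ → 141
bin=U25: ✗
bin=U17: ✓ → 185
bin=U19: ✓ → 83
bin=U23: ✓ → 149
bin=U12: ✓ → 36
bin=U35: ✓ → 83
bin=U13: ✓ → 100
bin=U82: ✓ → 59
bin=U64: ✗
qty_sum = 177 + 141 + 185 + 83 + 149 + 36 + 83 + 100 + 59 = 1013
—
[hazmat_sum: hazmat < 1]
bin=U41: ✗
bin=U80: ✗
bin=U25: ✓ → 147
bin=U17: ✗
bin=U19: ✓ → 83
bin=U23: ✗
bin=U12: ✓ → 36
bin=U35: ✓ → 83
bin=U13: ✗
bin=U82: ✗
bin=U64: ✗
hazmat_sum = 147 + 83 + 36 + 83 = 349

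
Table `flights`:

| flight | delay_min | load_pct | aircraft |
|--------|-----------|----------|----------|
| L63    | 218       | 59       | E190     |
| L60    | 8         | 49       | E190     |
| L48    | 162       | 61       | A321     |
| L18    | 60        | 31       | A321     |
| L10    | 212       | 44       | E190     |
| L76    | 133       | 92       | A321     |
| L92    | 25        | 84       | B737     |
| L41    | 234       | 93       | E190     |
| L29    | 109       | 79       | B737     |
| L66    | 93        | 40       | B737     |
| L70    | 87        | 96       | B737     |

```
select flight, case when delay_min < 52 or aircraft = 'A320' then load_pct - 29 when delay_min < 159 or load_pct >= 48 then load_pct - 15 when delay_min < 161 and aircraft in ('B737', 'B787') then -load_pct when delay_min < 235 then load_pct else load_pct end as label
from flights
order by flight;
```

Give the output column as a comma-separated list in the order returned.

44, 16, 64, 78, 46, 20, 44, 25, 81, 77, 55

flight=L10: delay_min < 235 → 44
flight=L18: delay_min < 159 or load_pct >= 48 → 16
flight=L29: delay_min < 159 or load_pct >= 48 → 64
flight=L41: delay_min < 159 or load_pct >= 48 → 78
flight=L48: delay_min < 159 or load_pct >= 48 → 46
flight=L60: delay_min < 52 or aircraft = 'A320' → 20
flight=L63: delay_min < 159 or load_pct >= 48 → 44
flight=L66: delay_min < 159 or load_pct >= 48 → 25
flight=L70: delay_min < 159 or load_pct >= 48 → 81
flight=L76: delay_min < 159 or load_pct >= 48 → 77
flight=L92: delay_min < 52 or aircraft = 'A320' → 55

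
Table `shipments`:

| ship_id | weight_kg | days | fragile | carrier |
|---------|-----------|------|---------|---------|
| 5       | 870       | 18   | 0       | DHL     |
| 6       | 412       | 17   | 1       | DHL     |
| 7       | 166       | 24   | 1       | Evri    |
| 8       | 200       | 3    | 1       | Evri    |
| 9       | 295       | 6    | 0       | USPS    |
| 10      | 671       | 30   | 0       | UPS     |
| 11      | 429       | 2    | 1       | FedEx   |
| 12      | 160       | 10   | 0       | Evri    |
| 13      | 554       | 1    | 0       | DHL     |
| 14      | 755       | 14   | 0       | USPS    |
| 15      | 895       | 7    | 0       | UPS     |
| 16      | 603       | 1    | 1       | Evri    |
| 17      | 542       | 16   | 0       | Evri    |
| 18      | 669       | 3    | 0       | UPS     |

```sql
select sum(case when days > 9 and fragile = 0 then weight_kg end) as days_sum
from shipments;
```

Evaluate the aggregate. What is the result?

2998

ship_id=5: ✓ → 870
ship_id=6: ✗
ship_id=7: ✗
ship_id=8: ✗
ship_id=9: ✗
ship_id=10: ✓ → 671
ship_id=11: ✗
ship_id=12: ✓ → 160
ship_id=13: ✗
ship_id=14: ✓ → 755
ship_id=15: ✗
ship_id=16: ✗
ship_id=17: ✓ → 542
ship_id=18: ✗
days_sum = 870 + 671 + 160 + 755 + 542 = 2998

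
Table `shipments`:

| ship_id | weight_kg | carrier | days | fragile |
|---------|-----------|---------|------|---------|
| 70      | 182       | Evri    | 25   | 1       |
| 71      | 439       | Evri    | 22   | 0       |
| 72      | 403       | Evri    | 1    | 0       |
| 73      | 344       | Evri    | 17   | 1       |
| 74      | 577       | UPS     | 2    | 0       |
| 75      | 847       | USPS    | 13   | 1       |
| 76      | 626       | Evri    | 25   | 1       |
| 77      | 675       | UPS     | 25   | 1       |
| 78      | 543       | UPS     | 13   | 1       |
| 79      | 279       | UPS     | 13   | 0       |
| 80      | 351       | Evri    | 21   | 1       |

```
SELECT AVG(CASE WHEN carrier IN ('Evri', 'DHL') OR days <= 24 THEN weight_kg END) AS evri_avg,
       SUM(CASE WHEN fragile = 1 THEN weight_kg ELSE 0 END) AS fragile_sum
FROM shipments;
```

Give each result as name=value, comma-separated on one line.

[evri_avg: carrier IN ('Evri', 'DHL') OR days <= 24]
ship_id=70: ✓ → 182
ship_id=71: ✓ → 439
ship_id=72: ✓ → 403
ship_id=73: ✓ → 344
ship_id=74: ✓ → 577
ship_id=75: ✓ → 847
ship_id=76: ✓ → 626
ship_id=77: ✗
ship_id=78: ✓ → 543
ship_id=79: ✓ → 279
ship_id=80: ✓ → 351
evri_avg = (182 + 439 + 403 + 344 + 577 + 847 + 626 + 543 + 279 + 351) / 10 = 459.1
—
[fragile_sum: fragile = 1]
ship_id=70: ✓ → 182
ship_id=71: ✗
ship_id=72: ✗
ship_id=73: ✓ → 344
ship_id=74: ✗
ship_id=75: ✓ → 847
ship_id=76: ✓ → 626
ship_id=77: ✓ → 675
ship_id=78: ✓ → 543
ship_id=79: ✗
ship_id=80: ✓ → 351
fragile_sum = 182 + 344 + 847 + 626 + 675 + 543 + 351 = 3568

evri_avg=459.1, fragile_sum=3568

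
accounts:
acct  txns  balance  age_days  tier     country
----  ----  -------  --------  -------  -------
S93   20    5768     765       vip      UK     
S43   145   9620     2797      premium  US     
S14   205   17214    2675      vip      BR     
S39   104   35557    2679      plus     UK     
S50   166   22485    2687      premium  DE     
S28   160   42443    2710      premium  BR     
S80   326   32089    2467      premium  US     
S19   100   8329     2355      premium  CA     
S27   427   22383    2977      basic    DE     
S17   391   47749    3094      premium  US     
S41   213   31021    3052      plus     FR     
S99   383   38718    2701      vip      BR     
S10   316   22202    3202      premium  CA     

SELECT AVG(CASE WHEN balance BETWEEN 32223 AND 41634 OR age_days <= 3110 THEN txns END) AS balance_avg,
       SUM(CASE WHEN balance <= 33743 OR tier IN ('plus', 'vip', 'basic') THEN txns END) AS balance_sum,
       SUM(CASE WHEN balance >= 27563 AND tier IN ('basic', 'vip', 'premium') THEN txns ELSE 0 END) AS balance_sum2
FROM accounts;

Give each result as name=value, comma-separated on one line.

[balance_avg: balance BETWEEN 32223 AND 41634 OR age_days <= 3110]
acct=S93: ✓ → 20
acct=S43: ✓ → 145
acct=S14: ✓ → 205
acct=S39: ✓ → 104
acct=S50: ✓ → 166
acct=S28: ✓ → 160
acct=S80: ✓ → 326
acct=S19: ✓ → 100
acct=S27: ✓ → 427
acct=S17: ✓ → 391
acct=S41: ✓ → 213
acct=S99: ✓ → 383
acct=S10: ✗
balance_avg = (20 + 145 + 205 + 104 + 166 + 160 + 326 + 100 + 427 + 391 + 213 + 383) / 12 = 220
—
[balance_sum: balance <= 33743 OR tier IN ('plus', 'vip', 'basic')]
acct=S93: ✓ → 20
acct=S43: ✓ → 145
acct=S14: ✓ → 205
acct=S39: ✓ → 104
acct=S50: ✓ → 166
acct=S28: ✗
acct=S80: ✓ → 326
acct=S19: ✓ → 100
acct=S27: ✓ → 427
acct=S17: ✗
acct=S41: ✓ → 213
acct=S99: ✓ → 383
acct=S10: ✓ → 316
balance_sum = 20 + 145 + 205 + 104 + 166 + 326 + 100 + 427 + 213 + 383 + 316 = 2405
—
[balance_sum2: balance >= 27563 AND tier IN ('basic', 'vip', 'premium')]
acct=S93: ✗
acct=S43: ✗
acct=S14: ✗
acct=S39: ✗
acct=S50: ✗
acct=S28: ✓ → 160
acct=S80: ✓ → 326
acct=S19: ✗
acct=S27: ✗
acct=S17: ✓ → 391
acct=S41: ✗
acct=S99: ✓ → 383
acct=S10: ✗
balance_sum2 = 160 + 326 + 391 + 383 = 1260

balance_avg=220, balance_sum=2405, balance_sum2=1260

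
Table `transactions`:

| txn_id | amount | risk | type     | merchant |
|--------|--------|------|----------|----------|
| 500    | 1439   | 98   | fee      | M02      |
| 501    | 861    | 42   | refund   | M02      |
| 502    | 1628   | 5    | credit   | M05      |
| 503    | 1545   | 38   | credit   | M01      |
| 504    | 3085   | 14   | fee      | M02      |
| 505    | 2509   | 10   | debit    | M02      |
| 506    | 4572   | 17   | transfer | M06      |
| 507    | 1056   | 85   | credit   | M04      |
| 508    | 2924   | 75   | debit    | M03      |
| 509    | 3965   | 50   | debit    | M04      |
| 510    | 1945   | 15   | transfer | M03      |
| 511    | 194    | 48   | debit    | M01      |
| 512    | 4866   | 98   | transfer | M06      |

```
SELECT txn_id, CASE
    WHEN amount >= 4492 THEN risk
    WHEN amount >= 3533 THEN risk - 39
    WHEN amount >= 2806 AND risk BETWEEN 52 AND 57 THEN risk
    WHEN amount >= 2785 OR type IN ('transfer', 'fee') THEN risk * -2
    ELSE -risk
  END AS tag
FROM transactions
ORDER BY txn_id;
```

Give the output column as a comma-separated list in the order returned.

-196, -42, -5, -38, -28, -10, 17, -85, -150, 11, -30, -48, 98

txn_id=500: amount >= 2785 OR type IN ('transfer', 'fee') → -196
txn_id=501: ELSE → -42
txn_id=502: ELSE → -5
txn_id=503: ELSE → -38
txn_id=504: amount >= 2785 OR type IN ('transfer', 'fee') → -28
txn_id=505: ELSE → -10
txn_id=506: amount >= 4492 → 17
txn_id=507: ELSE → -85
txn_id=508: amount >= 2785 OR type IN ('transfer', 'fee') → -150
txn_id=509: amount >= 3533 → 11
txn_id=510: amount >= 2785 OR type IN ('transfer', 'fee') → -30
txn_id=511: ELSE → -48
txn_id=512: amount >= 4492 → 98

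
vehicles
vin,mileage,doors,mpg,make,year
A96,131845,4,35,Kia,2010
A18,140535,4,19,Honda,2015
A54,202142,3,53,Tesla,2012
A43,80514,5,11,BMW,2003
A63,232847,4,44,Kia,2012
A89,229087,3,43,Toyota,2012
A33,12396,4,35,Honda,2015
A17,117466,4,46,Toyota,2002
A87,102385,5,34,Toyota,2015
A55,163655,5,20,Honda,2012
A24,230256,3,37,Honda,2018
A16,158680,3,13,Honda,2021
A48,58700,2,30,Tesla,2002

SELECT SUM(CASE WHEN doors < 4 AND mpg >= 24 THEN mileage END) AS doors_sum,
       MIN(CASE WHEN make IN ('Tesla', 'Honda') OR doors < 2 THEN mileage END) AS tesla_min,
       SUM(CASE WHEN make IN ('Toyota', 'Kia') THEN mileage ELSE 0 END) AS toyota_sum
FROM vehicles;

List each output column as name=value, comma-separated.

doors_sum=720185, tesla_min=12396, toyota_sum=813630

[doors_sum: doors < 4 AND mpg >= 24]
vin=A96: ✗
vin=A18: ✗
vin=A54: ✓ → 202142
vin=A43: ✗
vin=A63: ✗
vin=A89: ✓ → 229087
vin=A33: ✗
vin=A17: ✗
vin=A87: ✗
vin=A55: ✗
vin=A24: ✓ → 230256
vin=A16: ✗
vin=A48: ✓ → 58700
doors_sum = 202142 + 229087 + 230256 + 58700 = 720185
—
[tesla_min: make IN ('Tesla', 'Honda') OR doors < 2]
vin=A96: ✗
vin=A18: ✓ → 140535
vin=A54: ✓ → 202142
vin=A43: ✗
vin=A63: ✗
vin=A89: ✗
vin=A33: ✓ → 12396
vin=A17: ✗
vin=A87: ✗
vin=A55: ✓ → 163655
vin=A24: ✓ → 230256
vin=A16: ✓ → 158680
vin=A48: ✓ → 58700
tesla_min = MIN(140535, 202142, 12396, 163655, 230256, 158680, 58700) = 12396
—
[toyota_sum: make IN ('Toyota', 'Kia')]
vin=A96: ✓ → 131845
vin=A18: ✗
vin=A54: ✗
vin=A43: ✗
vin=A63: ✓ → 232847
vin=A89: ✓ → 229087
vin=A33: ✗
vin=A17: ✓ → 117466
vin=A87: ✓ → 102385
vin=A55: ✗
vin=A24: ✗
vin=A16: ✗
vin=A48: ✗
toyota_sum = 131845 + 232847 + 229087 + 117466 + 102385 = 813630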